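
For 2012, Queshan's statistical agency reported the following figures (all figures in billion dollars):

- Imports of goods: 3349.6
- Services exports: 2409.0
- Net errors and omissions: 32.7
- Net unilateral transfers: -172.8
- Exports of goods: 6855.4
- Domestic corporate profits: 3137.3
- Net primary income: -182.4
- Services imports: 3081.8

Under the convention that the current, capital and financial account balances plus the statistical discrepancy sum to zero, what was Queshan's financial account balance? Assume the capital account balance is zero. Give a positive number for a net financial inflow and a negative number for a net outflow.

-2510.5

Goods balance = 6855.4 - 3349.6 = 3505.8
Services balance = 2409.0 - 3081.8 = -672.8
Trade balance (goods + services) = 3505.8 + (-672.8) = 2833.0
Net primary income = -182.4
Net secondary income = -172.8
Current account = 2833.0 + (-182.4) + (-172.8) = 2477.8
Financial account = -(2477.8 + 32.7) = -2510.5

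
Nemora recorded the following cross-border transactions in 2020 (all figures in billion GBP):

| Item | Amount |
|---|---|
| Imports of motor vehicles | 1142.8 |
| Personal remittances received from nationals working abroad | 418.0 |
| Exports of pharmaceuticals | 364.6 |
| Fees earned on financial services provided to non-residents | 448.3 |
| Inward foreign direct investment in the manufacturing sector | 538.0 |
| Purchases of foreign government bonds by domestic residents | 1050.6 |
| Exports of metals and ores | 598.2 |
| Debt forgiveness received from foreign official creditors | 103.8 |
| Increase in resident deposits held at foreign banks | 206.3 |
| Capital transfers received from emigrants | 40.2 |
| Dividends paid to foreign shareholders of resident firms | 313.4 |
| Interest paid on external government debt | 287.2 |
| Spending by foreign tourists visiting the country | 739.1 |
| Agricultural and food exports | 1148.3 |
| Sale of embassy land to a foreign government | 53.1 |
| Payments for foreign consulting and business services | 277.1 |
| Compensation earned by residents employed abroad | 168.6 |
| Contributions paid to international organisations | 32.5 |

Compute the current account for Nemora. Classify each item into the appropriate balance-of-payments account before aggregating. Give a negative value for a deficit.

1832.1

Goods: 1148.3 - 1142.8 + 364.6 + 598.2 = 968.3
Services: 448.3 + 739.1 - 277.1 = 910.3
Primary income: 168.6 - 313.4 - 287.2 = -432.0
Secondary income: -32.5 + 418.0 = 385.5
Current account = 968.3 + 910.3 + (-432.0) + 385.5 = 1832.1
(Excluded from the current account — financial account: inward foreign direct investment in the manufacturing sector 538.0, purchases of foreign government bonds by domestic residents 1050.6, increase in resident deposits held at foreign banks 206.3; capital account: debt forgiveness received from foreign official creditors 103.8, capital transfers received from emigrants 40.2, sale of embassy land to a foreign government 53.1.)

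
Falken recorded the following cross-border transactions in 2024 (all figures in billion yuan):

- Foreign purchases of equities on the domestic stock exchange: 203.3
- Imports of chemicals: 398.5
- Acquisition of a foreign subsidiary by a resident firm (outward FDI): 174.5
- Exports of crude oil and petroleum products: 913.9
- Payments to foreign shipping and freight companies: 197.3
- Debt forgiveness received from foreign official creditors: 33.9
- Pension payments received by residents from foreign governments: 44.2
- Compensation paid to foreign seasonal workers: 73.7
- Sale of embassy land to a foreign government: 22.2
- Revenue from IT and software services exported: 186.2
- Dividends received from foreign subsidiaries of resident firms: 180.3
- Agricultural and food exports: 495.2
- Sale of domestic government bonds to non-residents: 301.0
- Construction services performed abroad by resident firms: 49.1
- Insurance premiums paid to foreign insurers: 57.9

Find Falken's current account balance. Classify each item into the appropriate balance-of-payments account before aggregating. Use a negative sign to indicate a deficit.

1141.5

Goods: 913.9 - 398.5 + 495.2 = 1010.6
Services: -197.3 + 186.2 - 57.9 + 49.1 = -19.9
Primary income: 180.3 - 73.7 = 106.6
Secondary income: 44.2
Current account = 1010.6 + (-19.9) + 106.6 + 44.2 = 1141.5
(Excluded from the current account — financial account: foreign purchases of equities on the domestic stock exchange 203.3, acquisition of a foreign subsidiary by a resident firm (outward FDI) 174.5, sale of domestic government bonds to non-residents 301.0; capital account: debt forgiveness received from foreign official creditors 33.9, sale of embassy land to a foreign government 22.2.)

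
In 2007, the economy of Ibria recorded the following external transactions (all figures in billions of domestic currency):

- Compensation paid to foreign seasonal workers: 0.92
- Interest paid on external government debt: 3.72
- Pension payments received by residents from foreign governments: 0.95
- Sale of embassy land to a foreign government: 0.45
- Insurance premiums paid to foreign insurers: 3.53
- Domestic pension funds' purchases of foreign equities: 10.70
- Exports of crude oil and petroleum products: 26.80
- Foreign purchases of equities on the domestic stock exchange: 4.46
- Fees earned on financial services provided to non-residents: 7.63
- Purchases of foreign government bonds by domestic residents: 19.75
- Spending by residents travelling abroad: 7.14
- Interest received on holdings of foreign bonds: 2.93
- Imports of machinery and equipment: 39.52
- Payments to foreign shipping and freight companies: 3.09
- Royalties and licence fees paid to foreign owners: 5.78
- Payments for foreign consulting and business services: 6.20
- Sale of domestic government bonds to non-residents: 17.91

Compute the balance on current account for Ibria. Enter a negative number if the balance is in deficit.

Goods: 26.80 - 39.52 = -12.72
Services: -3.09 - 5.78 - 6.20 + 7.63 - 3.53 - 7.14 = -18.11
Primary income: -3.72 + 2.93 - 0.92 = -1.71
Secondary income: 0.95
Current account = (-12.72) + (-18.11) + (-1.71) + 0.95 = -31.59
(Excluded from the current account — capital account: sale of embassy land to a foreign government 0.45; financial account: domestic pension funds' purchases of foreign equities 10.70, foreign purchases of equities on the domestic stock exchange 4.46, purchases of foreign government bonds by domestic residents 19.75, sale of domestic government bonds to non-residents 17.91.)

-31.59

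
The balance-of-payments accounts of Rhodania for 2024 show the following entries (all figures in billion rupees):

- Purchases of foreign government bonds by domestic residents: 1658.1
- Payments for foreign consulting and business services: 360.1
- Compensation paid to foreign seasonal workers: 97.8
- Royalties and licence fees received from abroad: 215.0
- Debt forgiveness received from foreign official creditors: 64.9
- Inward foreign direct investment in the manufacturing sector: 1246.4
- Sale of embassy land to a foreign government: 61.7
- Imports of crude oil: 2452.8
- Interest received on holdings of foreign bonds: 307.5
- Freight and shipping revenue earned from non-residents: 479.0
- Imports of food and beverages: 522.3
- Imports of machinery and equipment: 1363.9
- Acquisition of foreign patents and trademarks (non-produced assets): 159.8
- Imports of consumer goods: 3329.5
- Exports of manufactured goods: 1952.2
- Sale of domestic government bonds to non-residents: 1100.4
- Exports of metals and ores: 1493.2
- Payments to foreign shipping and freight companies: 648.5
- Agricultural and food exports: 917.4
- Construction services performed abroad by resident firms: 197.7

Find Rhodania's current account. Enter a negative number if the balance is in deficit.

Goods: 1493.2 - 2452.8 + 1952.2 - 522.3 - 1363.9 + 917.4 - 3329.5 = -3305.7
Services: 197.7 + 479.0 + 215.0 - 360.1 - 648.5 = -116.9
Primary income: 307.5 - 97.8 = 209.7
Current account = (-3305.7) + (-116.9) + 209.7 = -3212.9
(Excluded from the current account — financial account: purchases of foreign government bonds by domestic residents 1658.1, inward foreign direct investment in the manufacturing sector 1246.4, sale of domestic government bonds to non-residents 1100.4; capital account: debt forgiveness received from foreign official creditors 64.9, sale of embassy land to a foreign government 61.7, acquisition of foreign patents and trademarks (non-produced assets) 159.8.)

-3212.9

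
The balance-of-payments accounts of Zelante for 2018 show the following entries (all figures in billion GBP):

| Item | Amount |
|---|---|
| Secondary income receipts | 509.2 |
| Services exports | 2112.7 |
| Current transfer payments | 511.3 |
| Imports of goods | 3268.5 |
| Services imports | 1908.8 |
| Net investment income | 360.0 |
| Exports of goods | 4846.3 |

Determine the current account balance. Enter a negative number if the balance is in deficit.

Goods balance = 4846.3 - 3268.5 = 1577.8
Services balance = 2112.7 - 1908.8 = 203.9
Trade balance (goods + services) = 1577.8 + 203.9 = 1781.7
Net primary income = 360.0
Net secondary income = 509.2 - 511.3 = -2.1
Current account = 1781.7 + 360.0 + (-2.1) = 2139.6

2139.6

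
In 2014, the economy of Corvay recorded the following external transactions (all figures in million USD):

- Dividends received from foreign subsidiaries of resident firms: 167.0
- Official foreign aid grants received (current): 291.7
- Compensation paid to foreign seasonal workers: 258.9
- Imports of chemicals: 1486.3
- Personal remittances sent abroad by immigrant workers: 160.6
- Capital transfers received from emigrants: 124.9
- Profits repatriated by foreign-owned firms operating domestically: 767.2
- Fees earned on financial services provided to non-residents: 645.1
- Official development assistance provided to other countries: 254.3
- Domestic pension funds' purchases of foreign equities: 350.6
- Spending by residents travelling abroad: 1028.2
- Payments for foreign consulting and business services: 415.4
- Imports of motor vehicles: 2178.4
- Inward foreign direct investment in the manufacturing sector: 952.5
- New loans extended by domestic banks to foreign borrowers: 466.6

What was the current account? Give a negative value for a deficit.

-5445.5

Goods: -1486.3 - 2178.4 = -3664.7
Services: -1028.2 + 645.1 - 415.4 = -798.5
Primary income: -767.2 - 258.9 + 167.0 = -859.1
Secondary income: -254.3 + 291.7 - 160.6 = -123.2
Current account = (-3664.7) + (-798.5) + (-859.1) + (-123.2) = -5445.5
(Excluded from the current account — capital account: capital transfers received from emigrants 124.9; financial account: domestic pension funds' purchases of foreign equities 350.6, inward foreign direct investment in the manufacturing sector 952.5, new loans extended by domestic banks to foreign borrowers 466.6.)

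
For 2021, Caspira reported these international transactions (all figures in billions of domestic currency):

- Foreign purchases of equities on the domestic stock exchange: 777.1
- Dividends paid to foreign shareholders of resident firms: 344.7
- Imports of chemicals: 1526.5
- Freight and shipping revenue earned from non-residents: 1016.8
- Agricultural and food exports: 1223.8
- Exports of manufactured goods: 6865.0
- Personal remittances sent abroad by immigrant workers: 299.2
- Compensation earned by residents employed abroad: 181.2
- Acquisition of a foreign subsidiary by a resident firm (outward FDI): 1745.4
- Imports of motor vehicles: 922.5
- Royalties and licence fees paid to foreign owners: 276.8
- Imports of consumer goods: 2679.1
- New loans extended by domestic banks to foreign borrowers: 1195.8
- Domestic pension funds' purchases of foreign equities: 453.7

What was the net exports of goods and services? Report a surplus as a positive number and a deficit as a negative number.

3700.7

Goods: 1223.8 - 1526.5 - 2679.1 - 922.5 + 6865.0 = 2960.7
Services: -276.8 + 1016.8 = 740.0
Trade balance = 2960.7 + 740.0 = 3700.7
(Excluded from the trade balance — financial account: foreign purchases of equities on the domestic stock exchange 777.1, acquisition of a foreign subsidiary by a resident firm (outward FDI) 1745.4, new loans extended by domestic banks to foreign borrowers 1195.8, domestic pension funds' purchases of foreign equities 453.7; primary income: dividends paid to foreign shareholders of resident firms 344.7, compensation earned by residents employed abroad 181.2; secondary income: personal remittances sent abroad by immigrant workers 299.2.)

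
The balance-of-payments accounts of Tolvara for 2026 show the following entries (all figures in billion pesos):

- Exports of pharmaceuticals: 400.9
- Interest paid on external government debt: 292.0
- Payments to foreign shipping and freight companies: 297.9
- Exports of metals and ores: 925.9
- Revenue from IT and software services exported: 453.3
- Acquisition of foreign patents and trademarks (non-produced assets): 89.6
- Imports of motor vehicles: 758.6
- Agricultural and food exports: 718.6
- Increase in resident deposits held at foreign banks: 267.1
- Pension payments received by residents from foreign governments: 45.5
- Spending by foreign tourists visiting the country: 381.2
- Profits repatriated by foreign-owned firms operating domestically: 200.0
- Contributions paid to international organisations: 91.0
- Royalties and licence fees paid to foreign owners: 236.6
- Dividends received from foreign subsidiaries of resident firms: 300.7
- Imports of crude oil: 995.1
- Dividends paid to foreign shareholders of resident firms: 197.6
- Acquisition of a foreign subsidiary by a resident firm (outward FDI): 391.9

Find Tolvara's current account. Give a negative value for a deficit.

157.3

Goods: -995.1 - 758.6 + 718.6 + 400.9 + 925.9 = 291.7
Services: 453.3 + 381.2 - 297.9 - 236.6 = 300.0
Primary income: -200.0 - 197.6 - 292.0 + 300.7 = -388.9
Secondary income: 45.5 - 91.0 = -45.5
Current account = 291.7 + 300.0 + (-388.9) + (-45.5) = 157.3
(Excluded from the current account — capital account: acquisition of foreign patents and trademarks (non-produced assets) 89.6; financial account: increase in resident deposits held at foreign banks 267.1, acquisition of a foreign subsidiary by a resident firm (outward FDI) 391.9.)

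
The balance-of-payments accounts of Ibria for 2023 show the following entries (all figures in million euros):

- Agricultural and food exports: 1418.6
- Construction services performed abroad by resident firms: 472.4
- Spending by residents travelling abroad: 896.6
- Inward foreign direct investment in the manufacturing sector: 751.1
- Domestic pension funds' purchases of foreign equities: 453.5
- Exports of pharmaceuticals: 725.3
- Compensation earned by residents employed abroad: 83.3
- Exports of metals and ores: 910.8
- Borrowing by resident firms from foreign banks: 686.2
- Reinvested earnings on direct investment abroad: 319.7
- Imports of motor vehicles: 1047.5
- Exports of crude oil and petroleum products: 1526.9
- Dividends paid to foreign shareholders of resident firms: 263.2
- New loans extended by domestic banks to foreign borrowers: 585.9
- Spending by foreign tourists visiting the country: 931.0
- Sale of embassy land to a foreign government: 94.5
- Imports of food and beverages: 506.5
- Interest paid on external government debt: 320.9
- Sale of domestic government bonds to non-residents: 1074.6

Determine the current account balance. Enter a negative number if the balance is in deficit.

3353.3

Goods: 910.8 + 725.3 - 506.5 + 1418.6 - 1047.5 + 1526.9 = 3027.6
Services: 931.0 + 472.4 - 896.6 = 506.8
Primary income: 319.7 - 320.9 - 263.2 + 83.3 = -181.1
Current account = 3027.6 + 506.8 + (-181.1) = 3353.3
(Excluded from the current account — financial account: inward foreign direct investment in the manufacturing sector 751.1, domestic pension funds' purchases of foreign equities 453.5, borrowing by resident firms from foreign banks 686.2, new loans extended by domestic banks to foreign borrowers 585.9, sale of domestic government bonds to non-residents 1074.6; capital account: sale of embassy land to a foreign government 94.5.)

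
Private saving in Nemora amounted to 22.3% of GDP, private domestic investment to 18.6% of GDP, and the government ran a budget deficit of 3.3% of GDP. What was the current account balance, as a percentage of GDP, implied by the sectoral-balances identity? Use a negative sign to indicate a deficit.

By the sectoral-balances identity, CA = (S_private - I) + (T - G).
Private balance = 22.3 - 18.6 = 3.7
Government balance (T - G) = -3.3
CA = 3.7 + (-3.3) = 0.4

0.4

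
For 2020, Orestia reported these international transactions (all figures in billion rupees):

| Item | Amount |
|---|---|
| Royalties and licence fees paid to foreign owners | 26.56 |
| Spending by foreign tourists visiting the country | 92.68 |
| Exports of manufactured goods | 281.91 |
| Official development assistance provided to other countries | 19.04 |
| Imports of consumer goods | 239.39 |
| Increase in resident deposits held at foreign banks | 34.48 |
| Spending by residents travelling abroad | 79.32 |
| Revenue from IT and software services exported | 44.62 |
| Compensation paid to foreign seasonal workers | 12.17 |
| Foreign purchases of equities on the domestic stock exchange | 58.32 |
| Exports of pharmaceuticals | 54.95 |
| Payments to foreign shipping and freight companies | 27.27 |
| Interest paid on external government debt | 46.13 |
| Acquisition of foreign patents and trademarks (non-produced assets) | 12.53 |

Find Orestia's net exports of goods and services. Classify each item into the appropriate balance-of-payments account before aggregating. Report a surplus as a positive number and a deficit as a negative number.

101.62

Goods: 281.91 - 239.39 + 54.95 = 97.47
Services: 92.68 - 26.56 - 79.32 - 27.27 + 44.62 = 4.15
Trade balance = 97.47 + 4.15 = 101.62
(Excluded from the trade balance — secondary income: official development assistance provided to other countries 19.04; financial account: increase in resident deposits held at foreign banks 34.48, foreign purchases of equities on the domestic stock exchange 58.32; primary income: compensation paid to foreign seasonal workers 12.17, interest paid on external government debt 46.13; capital account: acquisition of foreign patents and trademarks (non-produced assets) 12.53.)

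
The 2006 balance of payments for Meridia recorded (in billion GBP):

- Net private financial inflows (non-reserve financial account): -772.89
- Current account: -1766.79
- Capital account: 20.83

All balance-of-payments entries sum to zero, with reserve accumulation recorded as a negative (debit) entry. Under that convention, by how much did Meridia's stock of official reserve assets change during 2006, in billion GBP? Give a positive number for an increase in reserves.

Official reserve transactions balance = -((-1766.79) + 20.83 + (-772.89)) = 2518.85
An accumulation of reserves is recorded as a debit (negative entry), so the change in the stock of reserves is the negative of that balance.
Change in official reserves = -(2518.85) = -2518.85

-2518.85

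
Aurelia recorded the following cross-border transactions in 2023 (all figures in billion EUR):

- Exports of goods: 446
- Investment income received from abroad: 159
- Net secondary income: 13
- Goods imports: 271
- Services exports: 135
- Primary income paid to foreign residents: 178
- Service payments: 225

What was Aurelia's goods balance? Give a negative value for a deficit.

Goods balance = 446 - 271 = 175

175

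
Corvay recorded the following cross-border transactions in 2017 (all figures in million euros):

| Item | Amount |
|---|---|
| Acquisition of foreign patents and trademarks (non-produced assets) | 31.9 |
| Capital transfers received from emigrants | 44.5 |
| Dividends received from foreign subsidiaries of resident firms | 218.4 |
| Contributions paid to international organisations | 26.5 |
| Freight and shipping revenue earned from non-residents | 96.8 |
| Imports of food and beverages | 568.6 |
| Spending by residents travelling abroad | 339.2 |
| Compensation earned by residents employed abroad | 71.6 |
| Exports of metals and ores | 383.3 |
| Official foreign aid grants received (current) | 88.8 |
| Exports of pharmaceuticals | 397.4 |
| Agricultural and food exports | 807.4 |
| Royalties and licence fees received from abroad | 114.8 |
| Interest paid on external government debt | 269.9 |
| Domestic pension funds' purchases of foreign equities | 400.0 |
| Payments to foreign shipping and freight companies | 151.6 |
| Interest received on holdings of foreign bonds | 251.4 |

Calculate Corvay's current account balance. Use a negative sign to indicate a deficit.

1074.1

Goods: 807.4 + 383.3 + 397.4 - 568.6 = 1019.5
Services: -339.2 + 114.8 - 151.6 + 96.8 = -279.2
Primary income: 218.4 + 251.4 - 269.9 + 71.6 = 271.5
Secondary income: 88.8 - 26.5 = 62.3
Current account = 1019.5 + (-279.2) + 271.5 + 62.3 = 1074.1
(Excluded from the current account — capital account: acquisition of foreign patents and trademarks (non-produced assets) 31.9, capital transfers received from emigrants 44.5; financial account: domestic pension funds' purchases of foreign equities 400.0.)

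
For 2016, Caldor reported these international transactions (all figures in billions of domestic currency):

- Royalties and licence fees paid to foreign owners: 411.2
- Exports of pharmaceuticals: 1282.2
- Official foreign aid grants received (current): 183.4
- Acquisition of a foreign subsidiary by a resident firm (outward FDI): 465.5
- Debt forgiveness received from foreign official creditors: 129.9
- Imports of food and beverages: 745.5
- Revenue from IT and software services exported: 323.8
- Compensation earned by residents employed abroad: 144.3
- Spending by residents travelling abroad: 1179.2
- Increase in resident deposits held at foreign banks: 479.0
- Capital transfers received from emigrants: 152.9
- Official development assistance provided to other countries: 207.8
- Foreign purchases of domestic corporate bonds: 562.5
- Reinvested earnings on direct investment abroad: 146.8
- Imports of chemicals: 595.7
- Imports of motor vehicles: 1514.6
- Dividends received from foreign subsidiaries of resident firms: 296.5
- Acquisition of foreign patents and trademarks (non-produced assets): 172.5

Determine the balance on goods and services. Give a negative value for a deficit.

Goods: -745.5 - 595.7 - 1514.6 + 1282.2 = -1573.6
Services: -411.2 - 1179.2 + 323.8 = -1266.6
Trade balance = -1573.6 + (-1266.6) = -2840.2
(Excluded from the trade balance — secondary income: official foreign aid grants received (current) 183.4, official development assistance provided to other countries 207.8; financial account: acquisition of a foreign subsidiary by a resident firm (outward FDI) 465.5, increase in resident deposits held at foreign banks 479.0, foreign purchases of domestic corporate bonds 562.5; capital account: debt forgiveness received from foreign official creditors 129.9, capital transfers received from emigrants 152.9, acquisition of foreign patents and trademarks (non-produced assets) 172.5; primary income: compensation earned by residents employed abroad 144.3, reinvested earnings on direct investment abroad 146.8, dividends received from foreign subsidiaries of resident firms 296.5.)

-2840.2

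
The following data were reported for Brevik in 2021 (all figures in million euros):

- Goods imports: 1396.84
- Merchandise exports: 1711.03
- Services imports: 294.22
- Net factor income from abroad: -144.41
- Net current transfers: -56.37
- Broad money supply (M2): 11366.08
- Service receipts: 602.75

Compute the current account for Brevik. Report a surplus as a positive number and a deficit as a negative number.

Goods balance = 1711.03 - 1396.84 = 314.19
Services balance = 602.75 - 294.22 = 308.53
Trade balance (goods + services) = 314.19 + 308.53 = 622.72
Net primary income = -144.41
Net secondary income = -56.37
Current account = 622.72 + (-144.41) + (-56.37) = 421.94

421.94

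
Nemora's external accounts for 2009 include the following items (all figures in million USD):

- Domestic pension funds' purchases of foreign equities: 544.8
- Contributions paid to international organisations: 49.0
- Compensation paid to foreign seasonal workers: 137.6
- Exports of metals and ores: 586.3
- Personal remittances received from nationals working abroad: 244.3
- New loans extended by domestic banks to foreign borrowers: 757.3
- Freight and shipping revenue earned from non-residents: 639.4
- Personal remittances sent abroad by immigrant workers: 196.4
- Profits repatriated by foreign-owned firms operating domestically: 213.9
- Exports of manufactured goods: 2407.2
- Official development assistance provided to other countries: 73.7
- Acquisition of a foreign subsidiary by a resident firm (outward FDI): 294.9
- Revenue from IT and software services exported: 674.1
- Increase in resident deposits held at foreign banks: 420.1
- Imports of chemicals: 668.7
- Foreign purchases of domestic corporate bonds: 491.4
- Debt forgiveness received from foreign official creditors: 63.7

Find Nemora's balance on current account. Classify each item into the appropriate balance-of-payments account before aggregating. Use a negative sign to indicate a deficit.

3212.0

Goods: 2407.2 - 668.7 + 586.3 = 2324.8
Services: 674.1 + 639.4 = 1313.5
Primary income: -213.9 - 137.6 = -351.5
Secondary income: -73.7 - 196.4 + 244.3 - 49.0 = -74.8
Current account = 2324.8 + 1313.5 + (-351.5) + (-74.8) = 3212.0
(Excluded from the current account — financial account: domestic pension funds' purchases of foreign equities 544.8, new loans extended by domestic banks to foreign borrowers 757.3, acquisition of a foreign subsidiary by a resident firm (outward FDI) 294.9, increase in resident deposits held at foreign banks 420.1, foreign purchases of domestic corporate bonds 491.4; capital account: debt forgiveness received from foreign official creditors 63.7.)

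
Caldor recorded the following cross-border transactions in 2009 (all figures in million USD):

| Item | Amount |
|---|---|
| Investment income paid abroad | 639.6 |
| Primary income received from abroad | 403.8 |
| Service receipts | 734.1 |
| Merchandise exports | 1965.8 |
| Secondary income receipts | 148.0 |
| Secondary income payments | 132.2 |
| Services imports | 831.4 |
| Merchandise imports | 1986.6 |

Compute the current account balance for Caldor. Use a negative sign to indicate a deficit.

Goods balance = 1965.8 - 1986.6 = -20.8
Services balance = 734.1 - 831.4 = -97.3
Trade balance (goods + services) = -20.8 + (-97.3) = -118.1
Net primary income = 403.8 - 639.6 = -235.8
Net secondary income = 148.0 - 132.2 = 15.8
Current account = -118.1 + (-235.8) + 15.8 = -338.1

-338.1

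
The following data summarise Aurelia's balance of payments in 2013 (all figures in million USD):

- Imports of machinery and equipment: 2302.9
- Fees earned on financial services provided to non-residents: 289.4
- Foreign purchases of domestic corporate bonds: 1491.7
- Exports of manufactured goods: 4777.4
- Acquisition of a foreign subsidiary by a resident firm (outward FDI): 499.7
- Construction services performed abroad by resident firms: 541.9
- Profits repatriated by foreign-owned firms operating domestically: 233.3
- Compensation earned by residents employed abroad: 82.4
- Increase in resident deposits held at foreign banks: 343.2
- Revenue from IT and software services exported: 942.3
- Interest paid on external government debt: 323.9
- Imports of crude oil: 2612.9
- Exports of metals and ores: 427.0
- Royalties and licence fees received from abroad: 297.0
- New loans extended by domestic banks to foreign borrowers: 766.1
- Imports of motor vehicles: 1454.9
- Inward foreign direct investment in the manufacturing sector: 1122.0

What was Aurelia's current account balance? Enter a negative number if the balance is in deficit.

429.5

Goods: -1454.9 + 4777.4 - 2612.9 - 2302.9 + 427.0 = -1166.3
Services: 942.3 + 297.0 + 289.4 + 541.9 = 2070.6
Primary income: -323.9 - 233.3 + 82.4 = -474.8
Current account = (-1166.3) + 2070.6 + (-474.8) = 429.5
(Excluded from the current account — financial account: foreign purchases of domestic corporate bonds 1491.7, acquisition of a foreign subsidiary by a resident firm (outward FDI) 499.7, increase in resident deposits held at foreign banks 343.2, new loans extended by domestic banks to foreign borrowers 766.1, inward foreign direct investment in the manufacturing sector 1122.0.)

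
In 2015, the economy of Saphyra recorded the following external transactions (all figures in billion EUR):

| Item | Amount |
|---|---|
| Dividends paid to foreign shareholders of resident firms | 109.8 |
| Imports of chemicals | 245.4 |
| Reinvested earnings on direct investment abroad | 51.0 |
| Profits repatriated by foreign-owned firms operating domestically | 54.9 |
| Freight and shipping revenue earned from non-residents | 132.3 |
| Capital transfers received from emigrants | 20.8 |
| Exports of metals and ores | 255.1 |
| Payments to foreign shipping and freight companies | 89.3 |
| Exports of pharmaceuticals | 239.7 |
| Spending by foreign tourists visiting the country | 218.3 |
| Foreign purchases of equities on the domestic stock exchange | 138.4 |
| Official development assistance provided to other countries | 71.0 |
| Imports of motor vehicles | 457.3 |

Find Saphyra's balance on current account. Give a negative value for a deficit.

Goods: -457.3 + 239.7 - 245.4 + 255.1 = -207.9
Services: -89.3 + 218.3 + 132.3 = 261.3
Primary income: -54.9 + 51.0 - 109.8 = -113.7
Secondary income: -71.0
Current account = (-207.9) + 261.3 + (-113.7) + (-71.0) = -131.3
(Excluded from the current account — capital account: capital transfers received from emigrants 20.8; financial account: foreign purchases of equities on the domestic stock exchange 138.4.)

-131.3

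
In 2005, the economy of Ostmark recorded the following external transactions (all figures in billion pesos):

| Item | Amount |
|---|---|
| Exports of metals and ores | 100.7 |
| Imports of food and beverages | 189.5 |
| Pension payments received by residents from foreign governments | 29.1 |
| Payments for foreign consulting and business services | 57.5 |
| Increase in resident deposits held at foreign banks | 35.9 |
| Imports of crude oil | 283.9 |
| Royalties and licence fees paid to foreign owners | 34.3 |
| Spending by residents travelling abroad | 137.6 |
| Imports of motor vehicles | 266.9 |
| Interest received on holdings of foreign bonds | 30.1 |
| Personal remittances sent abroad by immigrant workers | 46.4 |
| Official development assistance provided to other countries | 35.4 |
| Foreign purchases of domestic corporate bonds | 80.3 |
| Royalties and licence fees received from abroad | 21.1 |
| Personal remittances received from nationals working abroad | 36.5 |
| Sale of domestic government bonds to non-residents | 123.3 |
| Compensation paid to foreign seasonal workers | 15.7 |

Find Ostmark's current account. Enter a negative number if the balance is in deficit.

-849.7

Goods: -283.9 - 189.5 + 100.7 - 266.9 = -639.6
Services: 21.1 - 57.5 - 34.3 - 137.6 = -208.3
Primary income: 30.1 - 15.7 = 14.4
Secondary income: -46.4 + 36.5 + 29.1 - 35.4 = -16.2
Current account = (-639.6) + (-208.3) + 14.4 + (-16.2) = -849.7
(Excluded from the current account — financial account: increase in resident deposits held at foreign banks 35.9, foreign purchases of domestic corporate bonds 80.3, sale of domestic government bonds to non-residents 123.3.)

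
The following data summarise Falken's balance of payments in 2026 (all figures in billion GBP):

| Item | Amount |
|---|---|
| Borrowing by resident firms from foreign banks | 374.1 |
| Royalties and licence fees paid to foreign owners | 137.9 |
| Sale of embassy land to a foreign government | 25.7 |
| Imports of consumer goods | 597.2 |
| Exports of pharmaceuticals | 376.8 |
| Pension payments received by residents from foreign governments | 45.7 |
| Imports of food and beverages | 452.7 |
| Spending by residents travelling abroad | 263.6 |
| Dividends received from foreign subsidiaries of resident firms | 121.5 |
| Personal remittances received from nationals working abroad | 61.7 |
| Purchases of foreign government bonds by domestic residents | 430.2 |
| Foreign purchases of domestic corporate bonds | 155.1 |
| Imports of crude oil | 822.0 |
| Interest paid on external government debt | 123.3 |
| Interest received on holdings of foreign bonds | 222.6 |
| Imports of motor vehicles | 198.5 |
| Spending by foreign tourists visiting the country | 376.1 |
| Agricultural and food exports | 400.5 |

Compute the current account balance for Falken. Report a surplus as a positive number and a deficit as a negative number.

Goods: -198.5 - 452.7 - 822.0 - 597.2 + 400.5 + 376.8 = -1293.1
Services: 376.1 - 137.9 - 263.6 = -25.4
Primary income: 222.6 - 123.3 + 121.5 = 220.8
Secondary income: 61.7 + 45.7 = 107.4
Current account = (-1293.1) + (-25.4) + 220.8 + 107.4 = -990.3
(Excluded from the current account — financial account: borrowing by resident firms from foreign banks 374.1, purchases of foreign government bonds by domestic residents 430.2, foreign purchases of domestic corporate bonds 155.1; capital account: sale of embassy land to a foreign government 25.7.)

-990.3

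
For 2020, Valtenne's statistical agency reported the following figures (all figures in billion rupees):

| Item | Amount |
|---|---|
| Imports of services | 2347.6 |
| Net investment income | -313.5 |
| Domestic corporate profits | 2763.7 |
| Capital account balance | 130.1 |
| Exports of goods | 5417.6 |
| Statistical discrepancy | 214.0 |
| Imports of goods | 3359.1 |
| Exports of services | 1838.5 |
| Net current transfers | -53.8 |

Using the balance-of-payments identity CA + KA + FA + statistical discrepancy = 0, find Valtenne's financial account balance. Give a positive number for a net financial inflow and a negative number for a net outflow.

-1526.2

Goods balance = 5417.6 - 3359.1 = 2058.5
Services balance = 1838.5 - 2347.6 = -509.1
Trade balance (goods + services) = 2058.5 + (-509.1) = 1549.4
Net primary income = -313.5
Net secondary income = -53.8
Current account = 1549.4 + (-313.5) + (-53.8) = 1182.1
Financial account = -(1182.1 + 130.1 + 214.0) = -1526.2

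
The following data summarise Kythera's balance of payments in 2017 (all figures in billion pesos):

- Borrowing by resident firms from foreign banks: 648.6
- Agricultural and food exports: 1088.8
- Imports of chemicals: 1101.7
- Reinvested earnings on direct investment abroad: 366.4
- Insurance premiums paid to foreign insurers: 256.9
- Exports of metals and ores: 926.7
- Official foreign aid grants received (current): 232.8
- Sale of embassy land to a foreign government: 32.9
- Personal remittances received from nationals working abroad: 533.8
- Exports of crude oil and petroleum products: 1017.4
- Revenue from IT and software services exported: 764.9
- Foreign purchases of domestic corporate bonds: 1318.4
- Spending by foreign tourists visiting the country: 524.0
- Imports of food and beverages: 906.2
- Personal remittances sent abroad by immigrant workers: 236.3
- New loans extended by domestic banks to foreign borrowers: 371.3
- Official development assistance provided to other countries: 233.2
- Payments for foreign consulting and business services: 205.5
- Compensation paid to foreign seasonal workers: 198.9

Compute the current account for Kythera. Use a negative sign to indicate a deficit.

Goods: -906.2 + 926.7 + 1088.8 + 1017.4 - 1101.7 = 1025.0
Services: -205.5 - 256.9 + 764.9 + 524.0 = 826.5
Primary income: -198.9 + 366.4 = 167.5
Secondary income: 533.8 - 233.2 + 232.8 - 236.3 = 297.1
Current account = 1025.0 + 826.5 + 167.5 + 297.1 = 2316.1
(Excluded from the current account — financial account: borrowing by resident firms from foreign banks 648.6, foreign purchases of domestic corporate bonds 1318.4, new loans extended by domestic banks to foreign borrowers 371.3; capital account: sale of embassy land to a foreign government 32.9.)

2316.1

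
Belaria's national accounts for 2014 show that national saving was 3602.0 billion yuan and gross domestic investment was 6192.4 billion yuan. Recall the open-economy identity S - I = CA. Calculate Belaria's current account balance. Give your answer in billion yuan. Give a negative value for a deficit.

-2590.4

S - I = CA (net lending to the rest of the world).
CA = S - I = 3602.0 - 6192.4 = -2590.4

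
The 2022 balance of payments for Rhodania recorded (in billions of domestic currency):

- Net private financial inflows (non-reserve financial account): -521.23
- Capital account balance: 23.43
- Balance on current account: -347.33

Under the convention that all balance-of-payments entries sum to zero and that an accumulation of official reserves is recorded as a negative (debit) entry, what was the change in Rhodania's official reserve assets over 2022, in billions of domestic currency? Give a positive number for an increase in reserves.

-845.13

Official reserve transactions balance = -((-347.33) + 23.43 + (-521.23)) = 845.13
An accumulation of reserves is recorded as a debit (negative entry), so the change in the stock of reserves is the negative of that balance.
Change in official reserves = -(845.13) = -845.13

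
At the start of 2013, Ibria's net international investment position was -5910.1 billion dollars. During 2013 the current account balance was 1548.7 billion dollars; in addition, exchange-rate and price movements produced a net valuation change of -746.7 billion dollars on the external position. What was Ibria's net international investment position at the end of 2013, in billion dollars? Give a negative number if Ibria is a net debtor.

Change in NIIP = current account + net valuation change = 1548.7 + (-746.7) = 802.0
End-of-year NIIP = -5910.1 + 802.0 = -5108.1

-5108.1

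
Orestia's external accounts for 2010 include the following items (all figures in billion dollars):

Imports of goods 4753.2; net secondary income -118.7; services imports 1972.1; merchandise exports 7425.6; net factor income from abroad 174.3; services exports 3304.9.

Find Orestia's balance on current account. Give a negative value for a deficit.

Goods balance = 7425.6 - 4753.2 = 2672.4
Services balance = 3304.9 - 1972.1 = 1332.8
Trade balance (goods + services) = 2672.4 + 1332.8 = 4005.2
Net primary income = 174.3
Net secondary income = -118.7
Current account = 4005.2 + 174.3 + (-118.7) = 4060.8

4060.8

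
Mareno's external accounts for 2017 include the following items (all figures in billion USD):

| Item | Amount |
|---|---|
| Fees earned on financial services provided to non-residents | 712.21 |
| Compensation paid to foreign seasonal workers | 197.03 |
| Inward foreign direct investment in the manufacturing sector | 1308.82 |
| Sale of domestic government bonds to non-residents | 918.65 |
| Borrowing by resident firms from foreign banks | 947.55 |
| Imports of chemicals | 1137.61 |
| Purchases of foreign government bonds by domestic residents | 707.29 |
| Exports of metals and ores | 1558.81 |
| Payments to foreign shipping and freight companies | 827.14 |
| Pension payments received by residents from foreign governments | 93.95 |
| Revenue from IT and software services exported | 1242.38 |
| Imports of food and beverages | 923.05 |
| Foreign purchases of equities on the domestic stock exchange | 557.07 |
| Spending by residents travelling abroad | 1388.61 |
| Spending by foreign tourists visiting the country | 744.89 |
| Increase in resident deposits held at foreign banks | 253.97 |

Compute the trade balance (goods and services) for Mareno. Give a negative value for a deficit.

Goods: -923.05 - 1137.61 + 1558.81 = -501.85
Services: -1388.61 - 827.14 + 1242.38 + 712.21 + 744.89 = 483.73
Trade balance = -501.85 + 483.73 = -18.12
(Excluded from the trade balance — primary income: compensation paid to foreign seasonal workers 197.03; financial account: inward foreign direct investment in the manufacturing sector 1308.82, sale of domestic government bonds to non-residents 918.65, borrowing by resident firms from foreign banks 947.55, purchases of foreign government bonds by domestic residents 707.29, foreign purchases of equities on the domestic stock exchange 557.07, increase in resident deposits held at foreign banks 253.97; secondary income: pension payments received by residents from foreign governments 93.95.)

-18.12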